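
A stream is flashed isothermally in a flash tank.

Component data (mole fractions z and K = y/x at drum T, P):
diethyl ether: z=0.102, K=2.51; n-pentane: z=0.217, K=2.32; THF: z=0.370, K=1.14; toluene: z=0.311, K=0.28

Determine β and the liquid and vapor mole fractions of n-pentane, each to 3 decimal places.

Let β = V/F and solve Σ zᵢ(Kᵢ−1)/(1+β(Kᵢ−1)) = 0.
Check two-phase: ΣzᵢKᵢ = 1.268 > 1 and Σzᵢ/Kᵢ = 1.569 > 1, so g(0) = 0.268 > 0 and g(1) = -0.569 < 0.
Iterate (Newton) starting at β = 0.5:
  β = 0.500: g = -0.0411, g' = -0.613 → β = 0.433
  β = 0.433: g = -0.0010, g' = -0.585 → β = 0.431
Converged at β = 0.431.
Compositions from xᵢ = zᵢ/(1+β(Kᵢ−1)), yᵢ = Kᵢxᵢ:
  diethyl ether: x = 0.062, y = 0.155
  n-pentane: x = 0.138, y = 0.321
  THF: x = 0.349, y = 0.398
  toluene: x = 0.451, y = 0.126

β = 0.431, x_n-pentane = 0.138, y_n-pentane = 0.321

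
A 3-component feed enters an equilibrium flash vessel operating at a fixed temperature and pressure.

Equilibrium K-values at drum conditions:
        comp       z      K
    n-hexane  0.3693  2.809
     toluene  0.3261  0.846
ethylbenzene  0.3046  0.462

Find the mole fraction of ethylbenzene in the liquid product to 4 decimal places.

x_ethylbenzene = 0.4678

Newton–Raphson from V/F = 0.51:
  V/F = 0.5100: g = 0.06714, g' = -0.5035 → V/F = 0.6433
  V/F = 0.6433: g = 0.00238, g' = -0.4739 → V/F = 0.6484
Converged at V/F = 0.6484.
Compositions from xᵢ = zᵢ/(1+V/F(Kᵢ−1)), yᵢ = Kᵢxᵢ:
  n-hexane: x = 0.1700, y = 0.4774
  toluene: x = 0.3623, y = 0.3065
  ethylbenzene: x = 0.4678, y = 0.2161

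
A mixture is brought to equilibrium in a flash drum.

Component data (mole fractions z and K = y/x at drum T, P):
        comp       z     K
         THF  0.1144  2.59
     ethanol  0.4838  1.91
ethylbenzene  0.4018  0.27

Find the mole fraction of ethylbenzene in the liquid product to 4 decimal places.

Newton–Raphson from β = 0.5:
  β = 0.5000: g = -0.05799, g' = -0.8100 → β = 0.4284
  β = 0.4284: g = -0.00182, g' = -0.7631 → β = 0.4260
Converged at β = 0.4260.
Compositions from xᵢ = zᵢ/(1+β(Kᵢ−1)), yᵢ = Kᵢxᵢ:
  THF: x = 0.0682, y = 0.1766
  ethanol: x = 0.3486, y = 0.6659
  ethylbenzene: x = 0.5832, y = 0.1575

x_ethylbenzene = 0.5832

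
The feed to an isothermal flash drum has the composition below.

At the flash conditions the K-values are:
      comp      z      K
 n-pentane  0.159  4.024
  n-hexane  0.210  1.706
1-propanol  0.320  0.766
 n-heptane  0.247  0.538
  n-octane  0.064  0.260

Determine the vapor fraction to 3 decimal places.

Newton iteration, ψ⁰ = 0.5:
  ψ = 0.500: g = -0.0074, g' = -0.488 → ψ = 0.485
Converged at ψ = 0.485.

ψ = 0.485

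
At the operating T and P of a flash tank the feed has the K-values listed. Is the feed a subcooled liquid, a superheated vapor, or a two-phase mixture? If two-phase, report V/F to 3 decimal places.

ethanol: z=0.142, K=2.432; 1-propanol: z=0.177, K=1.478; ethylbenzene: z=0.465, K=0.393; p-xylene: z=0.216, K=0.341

subcooled liquid

ΣzᵢKᵢ = 0.863; Σzᵢ/Kᵢ = 1.995.
Since ΣzᵢKᵢ < 1 the mixture is below its bubble point — single liquid phase.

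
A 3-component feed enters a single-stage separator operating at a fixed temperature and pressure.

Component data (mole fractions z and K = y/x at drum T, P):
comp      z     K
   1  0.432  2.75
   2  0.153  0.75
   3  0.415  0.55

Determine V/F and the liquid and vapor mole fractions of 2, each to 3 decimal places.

Material balance + equilibrium reduce to Σ zᵢ(Kᵢ−1)/(1+V/F(Kᵢ−1)) = 0.
g(0) = ΣzᵢKᵢ − 1 = 0.531 and g(1) = 1 − Σzᵢ/Kᵢ = -0.116, so a root lies in (0, 1).
Newton iteration, V/F⁰ = 0.5:
  V/F = 0.500: g = 0.1185, g' = -0.529 → V/F = 0.724
  V/F = 0.724: g = 0.0097, g' = -0.457 → V/F = 0.745
Converged at V/F = 0.745.
Compositions from xᵢ = zᵢ/(1+V/F(Kᵢ−1)), yᵢ = Kᵢxᵢ:
  1: x = 0.187, y = 0.515
  2: x = 0.188, y = 0.141
  3: x = 0.625, y = 0.343

V/F = 0.745, x_2 = 0.188, y_2 = 0.141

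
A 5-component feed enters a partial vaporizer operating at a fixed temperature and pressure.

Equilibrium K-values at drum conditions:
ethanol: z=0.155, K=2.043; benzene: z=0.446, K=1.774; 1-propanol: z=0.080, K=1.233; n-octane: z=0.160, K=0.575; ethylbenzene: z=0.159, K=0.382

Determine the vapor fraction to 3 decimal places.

ψ = 0.842

Let ψ = V/F and solve Σ zᵢ(Kᵢ−1)/(1+ψ(Kᵢ−1)) = 0.
g(0) = ΣzᵢKᵢ − 1 = 0.359 and g(1) = 1 − Σzᵢ/Kᵢ = -0.087, so a root lies in (0, 1).
Newton–Raphson from ψ = 0.62:
  ψ = 0.620: g = 0.0961, g' = -0.400 → ψ = 0.860
  ψ = 0.860: g = -0.0089, g' = -0.495 → ψ = 0.842
Converged at ψ = 0.842.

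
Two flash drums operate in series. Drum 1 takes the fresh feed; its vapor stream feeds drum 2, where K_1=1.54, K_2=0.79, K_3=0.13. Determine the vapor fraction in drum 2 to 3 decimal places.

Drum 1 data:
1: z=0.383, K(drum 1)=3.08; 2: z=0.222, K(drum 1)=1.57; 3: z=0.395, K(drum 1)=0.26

V/F (drum 2) = 0.311

Drum 1:
Newton iteration, ψ₁⁰ = 0.5:
  ψ₁ = 0.500: g = 0.0250, g' = -0.987 → ψ₁ = 0.525
Converged at ψ₁ = 0.525.
Drum-1 compositions:
  1: x = 0.183, y = 0.564
  2: x = 0.171, y = 0.268
  3: x = 0.646, y = 0.168
Drum-2 feed = drum-1 vapor: z₂ = (0.5638, 0.2682, 0.1680).
Drum 2:
Material balance + equilibrium reduce to Σ zᵢ(Kᵢ−1)/(1+ψ₂(Kᵢ−1)) = 0.
Check two-phase: ΣzᵢKᵢ = 1.102 > 1 and Σzᵢ/Kᵢ = 1.998 > 1, so g(0) = 0.102 > 0 and g(1) = -0.998 < 0.
Newton–Raphson from ψ₂ = 0.5:
  ψ₂ = 0.500: g = -0.0819, g' = -0.515 → ψ₂ = 0.341
  ψ₂ = 0.341: g = -0.0114, g' = -0.388 → ψ₂ = 0.312
  ψ₂ = 0.312: g = -0.0002, g' = -0.373 → ψ₂ = 0.311
Converged at ψ₂ = 0.311.
  1: x = 0.483, y = 0.743
  2: x = 0.287, y = 0.227
  3: x = 0.230, y = 0.030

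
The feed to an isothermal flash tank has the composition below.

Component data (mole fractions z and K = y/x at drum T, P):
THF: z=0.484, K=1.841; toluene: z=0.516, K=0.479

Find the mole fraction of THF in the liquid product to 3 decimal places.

x_THF = 0.383

Let β = V/F and solve Σ zᵢ(Kᵢ−1)/(1+β(Kᵢ−1)) = 0.
Feasibility: ΣzᵢKᵢ = 1.138, Σzᵢ/Kᵢ = 1.340 — both > 1, two phases present.
Iterate (Newton) starting at β = 0.5:
  β = 0.500: g = -0.0770, g' = -0.426 → β = 0.319
  β = 0.319: g = -0.0016, g' = -0.414 → β = 0.315
Converged at β = 0.315.
Compositions from xᵢ = zᵢ/(1+β(Kᵢ−1)), yᵢ = Kᵢxᵢ:
  THF: x = 0.383, y = 0.704
  toluene: x = 0.617, y = 0.296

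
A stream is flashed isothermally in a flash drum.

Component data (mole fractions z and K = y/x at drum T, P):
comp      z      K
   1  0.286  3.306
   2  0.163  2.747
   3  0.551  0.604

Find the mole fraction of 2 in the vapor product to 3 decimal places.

Let β = V/F and solve Σ zᵢ(Kᵢ−1)/(1+β(Kᵢ−1)) = 0.
Feasibility: ΣzᵢKᵢ = 1.726, Σzᵢ/Kᵢ = 1.058 — both > 1, two phases present.
Newton–Raphson from β = 0.66:
  β = 0.660: g = 0.0984, g' = -0.505 → β = 0.855
  β = 0.855: g = 0.0063, g' = -0.450 → β = 0.869
Converged at β = 0.869.
Compositions from xᵢ = zᵢ/(1+β(Kᵢ−1)), yᵢ = Kᵢxᵢ:
  1: x = 0.095, y = 0.315
  2: x = 0.065, y = 0.178
  3: x = 0.840, y = 0.507

y_2 = 0.178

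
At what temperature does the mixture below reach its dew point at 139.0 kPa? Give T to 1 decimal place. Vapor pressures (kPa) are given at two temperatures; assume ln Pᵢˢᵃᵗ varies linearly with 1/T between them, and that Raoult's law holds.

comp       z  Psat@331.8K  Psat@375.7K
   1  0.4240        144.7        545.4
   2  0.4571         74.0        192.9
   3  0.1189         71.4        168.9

Dew-point temperature: Σzᵢ·P/Pᵢˢᵃᵗ(T) = 1. Interpolate ln Pᵢˢᵃᵗ = aᵢ + bᵢ/T.
  T = 331.8 K: ΣzᵢP/Pᵢˢᵃᵗ = 1.4974
  T = 375.7 K: ΣzᵢP/Pᵢˢᵃᵗ = 0.5353
  T = 353.8 K: ΣzᵢP/Pᵢˢᵃᵗ = 0.8631
  T = 342.8 K: ΣzᵢP/Pᵢˢᵃᵗ = 1.1256
  T = 348.3 K: ΣzᵢP/Pᵢˢᵃᵗ = 0.9833
  T = 345.6 K: ΣzᵢP/Pᵢˢᵃᵗ = 1.0502
Interpolating between 345.6 K and 348.3 K gives T ≈ 347.6 K.

T = 347.6 K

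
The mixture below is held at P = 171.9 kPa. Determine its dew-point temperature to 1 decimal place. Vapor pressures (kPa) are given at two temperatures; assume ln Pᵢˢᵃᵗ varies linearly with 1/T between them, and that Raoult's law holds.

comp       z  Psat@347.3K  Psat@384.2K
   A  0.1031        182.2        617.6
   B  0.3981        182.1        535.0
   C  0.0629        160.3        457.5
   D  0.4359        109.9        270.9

Dew-point temperature: Σzᵢ·P/Pᵢˢᵃᵗ(T) = 1. Interpolate ln Pᵢˢᵃᵗ = aᵢ + bᵢ/T.
  T = 347.3 K: ΣzᵢP/Pᵢˢᵃᵗ = 1.2223
  T = 384.2 K: ΣzᵢP/Pᵢˢᵃᵗ = 0.4568
  T = 365.8 K: ΣzᵢP/Pᵢˢᵃᵗ = 0.7270
  T = 356.6 K: ΣzᵢP/Pᵢˢᵃᵗ = 0.9347
  T = 352.0 K: ΣzᵢP/Pᵢˢᵃᵗ = 1.0653
  T = 354.3 K: ΣzᵢP/Pᵢˢᵃᵗ = 0.9974
Interpolating between 352.0 K and 354.3 K gives T ≈ 354.2 K.

T = 354.2 K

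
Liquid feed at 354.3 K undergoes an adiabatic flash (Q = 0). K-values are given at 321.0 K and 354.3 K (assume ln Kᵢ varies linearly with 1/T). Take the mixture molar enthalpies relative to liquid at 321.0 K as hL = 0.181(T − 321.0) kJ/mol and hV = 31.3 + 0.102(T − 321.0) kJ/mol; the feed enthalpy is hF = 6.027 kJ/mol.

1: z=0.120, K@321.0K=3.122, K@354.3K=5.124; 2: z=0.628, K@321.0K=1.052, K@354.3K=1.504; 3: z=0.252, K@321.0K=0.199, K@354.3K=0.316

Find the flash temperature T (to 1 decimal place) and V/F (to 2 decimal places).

Adiabatic flash: solve Rachford–Rice at each trial T, then check hF = ψ·hV(T) + (1−ψ)·hL(T).
  T = 321.0 K: K = (3.122, 1.052, 0.199), RR gives ψ = 0.143, H_out = 4.465 kJ/mol
  T = 354.3 K: K = (5.124, 1.504, 0.316), RR gives ψ = 0.745, H_out = 27.393 kJ/mol
  T = 337.6 K: K = (4.046, 1.268, 0.253), RR gives ψ = 0.488, H_out = 17.642 kJ/mol
  T = 329.3 K: K = (3.566, 1.158, 0.225), RR gives ψ = 0.327, H_out = 11.535 kJ/mol
  T = 325.1 K: K = (3.337, 1.104, 0.212), RR gives ψ = 0.236, H_out = 8.067 kJ/mol
  T = 323.1 K: K = (3.231, 1.078, 0.205), RR gives ψ = 0.191, H_out = 6.335 kJ/mol
Linear interpolation between T = 321.0 (H_out = 4.465) and T = 323.1 (H_out = 6.335) on hF = 6.027 gives T ≈ 322.8 K, at which ψ = 0.18.

T = 322.8 K, V/F = 0.18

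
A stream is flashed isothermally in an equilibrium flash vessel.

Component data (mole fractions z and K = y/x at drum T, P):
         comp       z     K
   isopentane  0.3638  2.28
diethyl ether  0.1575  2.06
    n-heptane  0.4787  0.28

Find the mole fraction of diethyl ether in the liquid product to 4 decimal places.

Iterate (Newton) starting at β = 0.35:
  β = 0.3500: g = -0.01742, g' = -0.8220 → β = 0.3288
Converged at β = 0.3288.
Compositions from xᵢ = zᵢ/(1+β(Kᵢ−1)), yᵢ = Kᵢxᵢ:
  isopentane: x = 0.2561, y = 0.5838
  diethyl ether: x = 0.1168, y = 0.2406
  n-heptane: x = 0.6272, y = 0.1756

x_diethyl ether = 0.1168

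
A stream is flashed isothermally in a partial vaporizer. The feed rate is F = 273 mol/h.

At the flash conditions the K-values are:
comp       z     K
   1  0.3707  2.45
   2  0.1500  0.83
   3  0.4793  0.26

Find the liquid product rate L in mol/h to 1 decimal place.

Material balance + equilibrium reduce to Σ zᵢ(Kᵢ−1)/(1+β(Kᵢ−1)) = 0.
Feasibility: ΣzᵢKᵢ = 1.1573, Σzᵢ/Kᵢ = 2.1755 — both > 1, two phases present.
Iterate (Newton) starting at β = 0.5:
  β = 0.5000: g = -0.27925, g' = -0.9284 → β = 0.1992
  β = 0.1992: g = -0.02535, g' = -0.8349 → β = 0.1688
  β = 0.1688: g = 0.00022, g' = -0.8503 → β = 0.1691
Converged at β = 0.1691.
Then V = β·F = 0.1691·273 = 46.2 mol/h and L = F − V = 226.8 mol/h.

L = 226.8 mol/h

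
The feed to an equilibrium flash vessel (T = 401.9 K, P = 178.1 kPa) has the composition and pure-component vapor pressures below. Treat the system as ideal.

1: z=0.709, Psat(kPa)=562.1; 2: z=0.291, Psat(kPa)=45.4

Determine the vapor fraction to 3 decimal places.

ψ = 0.817

Raoult's law: Kᵢ = Pᵢˢᵃᵗ/P = Pᵢˢᵃᵗ/178.1.
  K_1 = 562.1/178.1 = 3.15609, K_2 = 45.4/178.1 = 0.25491
Let ψ = V/F and solve Σ zᵢ(Kᵢ−1)/(1+ψ(Kᵢ−1)) = 0.
Feasibility: ΣzᵢKᵢ = 2.312, Σzᵢ/Kᵢ = 1.366 — both > 1, two phases present.
Iterate (Newton) starting at ψ = 0.5:
  ψ = 0.500: g = 0.3901, g' = -1.174 → ψ = 0.832
  ψ = 0.832: g = -0.0239, g' = -1.542 → ψ = 0.817
Converged at ψ = 0.817.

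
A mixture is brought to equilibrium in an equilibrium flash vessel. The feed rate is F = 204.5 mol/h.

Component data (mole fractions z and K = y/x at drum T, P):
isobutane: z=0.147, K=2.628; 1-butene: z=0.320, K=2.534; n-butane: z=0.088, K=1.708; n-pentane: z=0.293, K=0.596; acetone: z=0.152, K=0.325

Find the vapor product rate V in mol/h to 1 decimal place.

V = 153.1 mol/h

Material balance + equilibrium reduce to Σ zᵢ(Kᵢ−1)/(1+ψ(Kᵢ−1)) = 0.
Check two-phase: ΣzᵢKᵢ = 1.572 > 1 and Σzᵢ/Kᵢ = 1.193 > 1, so g(0) = 0.572 > 0 and g(1) = -0.193 < 0.
Newton iteration, ψ⁰ = 0.51:
  ψ = 0.510: g = 0.1464, g' = -0.614 → ψ = 0.748
  ψ = 0.748: g = 0.0001, g' = -0.642 → ψ = 0.749
Converged at ψ = 0.749.
Then V = ψ·F = 0.7486·204.5 = 153.1 mol/h and L = F − V = 51.4 mol/h.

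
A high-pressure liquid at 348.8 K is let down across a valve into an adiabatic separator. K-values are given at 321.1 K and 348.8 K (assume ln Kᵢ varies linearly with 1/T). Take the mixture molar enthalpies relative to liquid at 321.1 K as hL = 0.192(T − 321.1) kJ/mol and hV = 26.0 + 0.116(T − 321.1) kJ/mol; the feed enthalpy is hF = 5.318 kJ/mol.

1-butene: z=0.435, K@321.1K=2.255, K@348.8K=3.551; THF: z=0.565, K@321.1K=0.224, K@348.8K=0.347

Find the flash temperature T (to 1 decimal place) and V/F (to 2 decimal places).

T = 325.2 K, V/F = 0.18

Adiabatic flash: solve Rachford–Rice at each trial T, then check hF = ψ·hV(T) + (1−ψ)·hL(T).
  T = 321.1 K: K = (2.255, 0.224), RR gives ψ = 0.110, H_out = 2.870 kJ/mol
  T = 348.8 K: K = (3.551, 0.347), RR gives ψ = 0.445, H_out = 15.944 kJ/mol
  T = 335.0 K: K = (2.859, 0.282), RR gives ψ = 0.302, H_out = 10.190 kJ/mol
  T = 328.1 K: K = (2.548, 0.252), RR gives ψ = 0.216, H_out = 6.856 kJ/mol
  T = 324.6 K: K = (2.398, 0.238), RR gives ψ = 0.167, H_out = 4.960 kJ/mol
  T = 326.4 K: K = (2.474, 0.245), RR gives ψ = 0.193, H_out = 5.956 kJ/mol
Linear interpolation between T = 324.6 (H_out = 4.960) and T = 326.4 (H_out = 5.956) on hF = 5.318 gives T ≈ 325.2 K, at which ψ = 0.18.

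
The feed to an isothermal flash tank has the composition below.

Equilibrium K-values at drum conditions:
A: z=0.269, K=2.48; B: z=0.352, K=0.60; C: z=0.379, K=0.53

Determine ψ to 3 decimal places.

ψ = 0.122

Newton–Raphson from ψ = 0.61:
  ψ = 0.610: g = -0.2267, g' = -0.426 → ψ = 0.078
  ψ = 0.078: g = 0.0270, g' = -0.624 → ψ = 0.121
  ψ = 0.121: g = 0.0010, g' = -0.580 → ψ = 0.122
Converged at ψ = 0.122.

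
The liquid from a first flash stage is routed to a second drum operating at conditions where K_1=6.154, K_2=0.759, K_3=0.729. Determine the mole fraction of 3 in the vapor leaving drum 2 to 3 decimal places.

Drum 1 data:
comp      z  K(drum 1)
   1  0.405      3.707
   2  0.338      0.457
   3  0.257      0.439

Drum 1:
Iterate (Newton) starting at ψ₁ = 0.5:
  ψ₁ = 0.500: g = 0.0135, g' = -0.880 → ψ₁ = 0.515
Converged at ψ₁ = 0.515.
Drum-1 compositions:
  1: x = 0.169, y = 0.627
  2: x = 0.469, y = 0.215
  3: x = 0.362, y = 0.159
Drum-2 feed = drum-1 liquid: z₂ = (0.1691, 0.4694, 0.3615).
Drum 2:
Let ψ₂ = V/F and solve Σ zᵢ(Kᵢ−1)/(1+ψ₂(Kᵢ−1)) = 0.
Check two-phase: ΣzᵢKᵢ = 1.660 > 1 and Σzᵢ/Kᵢ = 1.142 > 1, so g(0) = 0.660 > 0 and g(1) = -0.142 < 0.
Newton–Raphson from ψ₂ = 0.35:
  ψ₂ = 0.350: g = 0.0790, g' = -0.636 → ψ₂ = 0.474
  ψ₂ = 0.474: g = 0.0129, g' = -0.448 → ψ₂ = 0.503
  ψ₂ = 0.503: g = 0.0004, g' = -0.419 → ψ₂ = 0.504
Converged at ψ₂ = 0.504.
  1: x = 0.047, y = 0.289
  2: x = 0.534, y = 0.406
  3: x = 0.419, y = 0.305

y_3 (drum 2) = 0.305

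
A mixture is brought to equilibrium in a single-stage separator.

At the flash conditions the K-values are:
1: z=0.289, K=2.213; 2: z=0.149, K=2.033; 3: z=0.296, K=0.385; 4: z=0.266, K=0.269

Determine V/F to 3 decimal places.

V/F = 0.165

Newton–Raphson from V/F = 0.5:
  V/F = 0.500: g = -0.2496, g' = -0.820 → V/F = 0.196
  V/F = 0.196: g = -0.0225, g' = -0.726 → V/F = 0.165
Converged at V/F = 0.165.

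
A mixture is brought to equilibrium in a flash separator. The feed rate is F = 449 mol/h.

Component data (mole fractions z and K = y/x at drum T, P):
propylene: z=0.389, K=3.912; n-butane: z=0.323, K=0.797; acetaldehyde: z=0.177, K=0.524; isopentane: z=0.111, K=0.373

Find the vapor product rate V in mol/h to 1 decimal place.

Material balance + equilibrium reduce to Σ zᵢ(Kᵢ−1)/(1+β(Kᵢ−1)) = 0.
g(0) = ΣzᵢKᵢ − 1 = 0.913 and g(1) = 1 − Σzᵢ/Kᵢ = -0.140, so a root lies in (0, 1).
Newton iteration, β⁰ = 0.5:
  β = 0.500: g = 0.1763, g' = -0.725 → β = 0.743
  β = 0.743: g = 0.0201, g' = -0.597 → β = 0.777
Converged at β = 0.777.
Then V = β·F = 0.7769·449 = 348.8 mol/h and L = F − V = 100.2 mol/h.

V = 348.8 mol/h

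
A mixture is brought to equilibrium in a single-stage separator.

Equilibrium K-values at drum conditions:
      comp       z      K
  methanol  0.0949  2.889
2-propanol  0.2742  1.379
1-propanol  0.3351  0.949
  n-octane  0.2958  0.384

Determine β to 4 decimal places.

Material balance + equilibrium reduce to Σ zᵢ(Kᵢ−1)/(1+β(Kᵢ−1)) = 0.
g(0) = ΣzᵢKᵢ − 1 = 0.0839 and g(1) = 1 − Σzᵢ/Kᵢ = -0.3551, so a root lies in (0, 1).
Iterate (Newton) starting at β = 0.5:
  β = 0.5000: g = -0.10129, g' = -0.3527 → β = 0.2128
  β = 0.2128: g = -0.00295, g' = -0.3556 → β = 0.2045
Converged at β = 0.2045.

β = 0.2045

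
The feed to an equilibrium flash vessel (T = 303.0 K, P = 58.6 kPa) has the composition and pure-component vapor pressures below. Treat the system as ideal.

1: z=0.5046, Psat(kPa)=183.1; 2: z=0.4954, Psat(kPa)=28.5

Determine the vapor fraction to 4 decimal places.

ψ = 0.7492

Raoult's law: Kᵢ = Pᵢˢᵃᵗ/P = Pᵢˢᵃᵗ/58.6.
  K_1 = 183.1/58.6 = 3.124573, K_2 = 28.5/58.6 = 0.486348
Material balance + equilibrium reduce to Σ zᵢ(Kᵢ−1)/(1+ψ(Kᵢ−1)) = 0.
Feasibility: ΣzᵢKᵢ = 1.8176, Σzᵢ/Kᵢ = 1.1801 — both > 1, two phases present.
Iterate (Newton) starting at ψ = 0.5:
  ψ = 0.5000: g = 0.17744, g' = -0.7722 → ψ = 0.7298
  ψ = 0.7298: g = 0.01329, g' = -0.6846 → ψ = 0.7492
Converged at ψ = 0.7492.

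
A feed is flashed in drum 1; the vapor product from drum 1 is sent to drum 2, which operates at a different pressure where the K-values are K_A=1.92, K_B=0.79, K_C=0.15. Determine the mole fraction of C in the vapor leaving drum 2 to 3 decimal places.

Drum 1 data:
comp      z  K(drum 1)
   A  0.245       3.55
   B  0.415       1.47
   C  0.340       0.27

Drum 1:
Material balance + equilibrium reduce to Σ zᵢ(Kᵢ−1)/(1+ψ₁(Kᵢ−1)) = 0.
Check two-phase: ΣzᵢKᵢ = 1.572 > 1 and Σzᵢ/Kᵢ = 1.611 > 1, so g(0) = 0.572 > 0 and g(1) = -0.611 < 0.
Newton–Raphson from ψ₁ = 0.57:
  ψ₁ = 0.570: g = -0.0166, g' = -0.853 → ψ₁ = 0.551
  ψ₁ = 0.551: g = -0.0001, g' = -0.840 → ψ₁ = 0.550
Converged at ψ₁ = 0.550.
Drum-1 compositions:
  A: x = 0.102, y = 0.362
  B: x = 0.330, y = 0.485
  C: x = 0.568, y = 0.153
Drum-2 feed = drum-1 vapor: z₂ = (0.3619, 0.4847, 0.1535).
Drum 2:
Material balance + equilibrium reduce to Σ zᵢ(Kᵢ−1)/(1+ψ₂(Kᵢ−1)) = 0.
Feasibility: ΣzᵢKᵢ = 1.101, Σzᵢ/Kᵢ = 1.825 — both > 1, two phases present.
Newton iteration, ψ₂⁰ = 0.5:
  ψ₂ = 0.500: g = -0.1125, g' = -0.506 → ψ₂ = 0.277
  ψ₂ = 0.277: g = -0.0136, g' = -0.408 → ψ₂ = 0.244
Converged at ψ₂ = 0.244.
  A: x = 0.296, y = 0.567
  B: x = 0.511, y = 0.404
  C: x = 0.194, y = 0.029

y_C (drum 2) = 0.029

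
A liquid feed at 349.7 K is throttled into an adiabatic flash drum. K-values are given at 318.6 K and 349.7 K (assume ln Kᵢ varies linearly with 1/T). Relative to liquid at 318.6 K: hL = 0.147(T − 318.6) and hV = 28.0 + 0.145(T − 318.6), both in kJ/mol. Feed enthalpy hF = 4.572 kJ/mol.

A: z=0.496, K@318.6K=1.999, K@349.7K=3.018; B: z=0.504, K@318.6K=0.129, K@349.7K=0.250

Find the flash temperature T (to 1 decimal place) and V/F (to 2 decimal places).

T = 323.4 K, V/F = 0.14

Adiabatic flash: solve Rachford–Rice at each trial T, then check hF = ψ·hV(T) + (1−ψ)·hL(T).
  T = 318.6 K: K = (1.999, 0.129), RR gives ψ = 0.065, H_out = 1.819 kJ/mol
  T = 349.7 K: K = (3.018, 0.250), RR gives ψ = 0.412, H_out = 16.070 kJ/mol
  T = 334.1 K: K = (2.478, 0.182), RR gives ψ = 0.266, H_out = 9.705 kJ/mol
  T = 326.4 K: K = (2.233, 0.154), RR gives ψ = 0.178, H_out = 6.116 kJ/mol
  T = 322.5 K: K = (2.114, 0.141), RR gives ψ = 0.125, H_out = 4.077 kJ/mol
  T = 324.4 K: K = (2.172, 0.147), RR gives ψ = 0.152, H_out = 5.094 kJ/mol
Linear interpolation between T = 322.5 (H_out = 4.077) and T = 324.4 (H_out = 5.094) on hF = 4.572 gives T ≈ 323.4 K, at which ψ = 0.14.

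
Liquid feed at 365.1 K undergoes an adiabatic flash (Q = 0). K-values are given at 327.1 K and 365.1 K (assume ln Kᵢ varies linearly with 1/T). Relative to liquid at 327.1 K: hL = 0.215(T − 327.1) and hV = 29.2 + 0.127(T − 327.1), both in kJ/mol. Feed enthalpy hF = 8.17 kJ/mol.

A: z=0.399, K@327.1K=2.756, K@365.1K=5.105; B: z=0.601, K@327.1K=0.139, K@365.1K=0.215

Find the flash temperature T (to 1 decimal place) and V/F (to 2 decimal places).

T = 337.2 K, V/F = 0.21

Adiabatic flash: solve Rachford–Rice at each trial T, then check hF = ψ·hV(T) + (1−ψ)·hL(T).
  T = 327.1 K: K = (2.756, 0.139), RR gives ψ = 0.121, H_out = 3.538 kJ/mol
  T = 365.1 K: K = (5.105, 0.215), RR gives ψ = 0.362, H_out = 17.527 kJ/mol
  T = 346.1 K: K = (3.815, 0.175), RR gives ψ = 0.270, H_out = 11.520 kJ/mol
  T = 336.6 K: K = (3.257, 0.156), RR gives ψ = 0.207, H_out = 7.907 kJ/mol
  T = 341.4 K: K = (3.532, 0.166), RR gives ψ = 0.241, H_out = 9.805 kJ/mol
  T = 339.0 K: K = (3.393, 0.161), RR gives ψ = 0.224, H_out = 8.877 kJ/mol
  T = 337.8 K: K = (3.325, 0.159), RR gives ψ = 0.216, H_out = 8.397 kJ/mol
Linear interpolation between T = 336.6 (H_out = 7.907) and T = 337.8 (H_out = 8.397) on hF = 8.17 gives T ≈ 337.2 K, at which ψ = 0.21.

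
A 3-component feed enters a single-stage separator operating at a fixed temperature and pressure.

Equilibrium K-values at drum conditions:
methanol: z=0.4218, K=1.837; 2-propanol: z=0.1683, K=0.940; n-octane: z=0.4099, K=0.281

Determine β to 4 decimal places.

β = 0.0961

Rachford–Rice: g(β) = Σ zᵢ(Kᵢ−1)/(1+β(Kᵢ−1)) = 0.
Feasibility: ΣzᵢKᵢ = 1.0482, Σzᵢ/Kᵢ = 1.8674 — both > 1, two phases present.
Iterate (Newton) starting at β = 0.66:
  β = 0.6600: g = -0.34397, g' = -0.8907 → β = 0.2738
  β = 0.2738: g = -0.09002, g' = -0.5247 → β = 0.1023
  β = 0.1023: g = -0.00307, g' = -0.4982 → β = 0.0961
Converged at β = 0.0961.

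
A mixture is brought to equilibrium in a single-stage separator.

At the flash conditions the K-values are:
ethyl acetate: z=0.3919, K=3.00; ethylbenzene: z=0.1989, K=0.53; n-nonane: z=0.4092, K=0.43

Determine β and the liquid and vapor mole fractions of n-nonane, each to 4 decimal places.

Rachford–Rice: g(β) = Σ zᵢ(Kᵢ−1)/(1+β(Kᵢ−1)) = 0.
g(0) = ΣzᵢKᵢ − 1 = 0.4571 and g(1) = 1 − Σzᵢ/Kᵢ = -0.4575, so a root lies in (0, 1).
Iterate (Newton) starting at β = 0.44:
  β = 0.4400: g = -0.01226, g' = -0.7502 → β = 0.4237
Converged at β = 0.4237.
Compositions from xᵢ = zᵢ/(1+β(Kᵢ−1)), yᵢ = Kᵢxᵢ:
  ethyl acetate: x = 0.2121, y = 0.6364
  ethylbenzene: x = 0.2484, y = 0.1316
  n-nonane: x = 0.5395, y = 0.2320

β = 0.4237, x_n-nonane = 0.5395, y_n-nonane = 0.2320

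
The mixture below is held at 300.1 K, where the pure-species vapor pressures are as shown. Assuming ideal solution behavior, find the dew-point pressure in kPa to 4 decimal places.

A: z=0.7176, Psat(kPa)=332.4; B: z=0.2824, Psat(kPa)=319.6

Pdew = 328.6826 kPa

At the dew point ψ → 1, so Σzᵢ/Kᵢ = 1 with Kᵢ = Pᵢˢᵃᵗ/P ⇒ 1/P = Σzᵢ/Pᵢˢᵃᵗ.
1/P = 0.7176/332.4 + 0.2824/319.6 = 0.0030424 ⇒ P = 328.6826 kPa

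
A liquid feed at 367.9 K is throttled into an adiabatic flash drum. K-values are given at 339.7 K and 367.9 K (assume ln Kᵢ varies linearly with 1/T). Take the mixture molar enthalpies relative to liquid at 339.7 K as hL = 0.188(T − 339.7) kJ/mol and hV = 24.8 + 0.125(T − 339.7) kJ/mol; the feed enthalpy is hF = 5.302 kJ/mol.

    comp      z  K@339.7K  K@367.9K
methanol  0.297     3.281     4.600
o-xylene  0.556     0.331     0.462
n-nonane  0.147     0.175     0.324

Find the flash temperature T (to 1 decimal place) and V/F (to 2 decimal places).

T = 346.3 K, V/F = 0.17

Adiabatic flash: solve Rachford–Rice at each trial T, then check hF = ψ·hV(T) + (1−ψ)·hL(T).
  T = 339.7 K: K = (3.281, 0.331, 0.175), RR gives ψ = 0.115, H_out = 2.847 kJ/mol
  T = 367.9 K: K = (4.600, 0.462, 0.324), RR gives ψ = 0.327, H_out = 12.841 kJ/mol
  T = 353.8 K: K = (3.911, 0.394, 0.241), RR gives ψ = 0.223, H_out = 7.986 kJ/mol
  T = 346.8 K: K = (3.591, 0.362, 0.206), RR gives ψ = 0.171, H_out = 5.498 kJ/mol
  T = 343.2 K: K = (3.432, 0.346, 0.190), RR gives ψ = 0.143, H_out = 4.175 kJ/mol
  T = 345.0 K: K = (3.511, 0.354, 0.198), RR gives ψ = 0.157, H_out = 4.841 kJ/mol
Linear interpolation between T = 345.0 (H_out = 4.841) and T = 346.8 (H_out = 5.498) on hF = 5.302 gives T ≈ 346.3 K, at which ψ = 0.17.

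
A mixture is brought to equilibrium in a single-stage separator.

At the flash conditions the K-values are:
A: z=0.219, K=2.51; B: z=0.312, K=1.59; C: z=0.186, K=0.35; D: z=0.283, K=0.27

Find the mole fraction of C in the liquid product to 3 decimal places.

Newton–Raphson from β = 0.37:
  β = 0.370: g = -0.0790, g' = -0.698 → β = 0.257
  β = 0.257: g = -0.0013, g' = -0.683 → β = 0.255
Converged at β = 0.255.
Compositions from xᵢ = zᵢ/(1+β(Kᵢ−1)), yᵢ = Kᵢxᵢ:
  A: x = 0.158, y = 0.397
  B: x = 0.271, y = 0.431
  C: x = 0.223, y = 0.078
  D: x = 0.348, y = 0.094

x_C = 0.223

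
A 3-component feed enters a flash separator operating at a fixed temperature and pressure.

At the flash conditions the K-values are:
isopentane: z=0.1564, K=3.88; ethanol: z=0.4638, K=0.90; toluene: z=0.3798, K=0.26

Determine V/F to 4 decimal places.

V/F = 0.0994

Rachford–Rice: g(V/F) = Σ zᵢ(Kᵢ−1)/(1+V/F(Kᵢ−1)) = 0.
Feasibility: ΣzᵢKᵢ = 1.1230, Σzᵢ/Kᵢ = 2.0164 — both > 1, two phases present.
Newton–Raphson from V/F = 0.5:
  V/F = 0.5000: g = -0.31033, g' = -0.7470 → V/F = 0.0846
  V/F = 0.0846: g = 0.01561, g' = -1.0802 → V/F = 0.0990
  V/F = 0.0990: g = 0.00035, g' = -1.0323 → V/F = 0.0994
Converged at V/F = 0.0994.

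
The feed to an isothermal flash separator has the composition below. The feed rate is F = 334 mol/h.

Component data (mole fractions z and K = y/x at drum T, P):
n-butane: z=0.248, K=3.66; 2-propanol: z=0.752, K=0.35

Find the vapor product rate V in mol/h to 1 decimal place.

V = 33.0 mol/h

Rachford–Rice: g(β) = Σ zᵢ(Kᵢ−1)/(1+β(Kᵢ−1)) = 0.
Check two-phase: ΣzᵢKᵢ = 1.171 > 1 and Σzᵢ/Kᵢ = 2.216 > 1, so g(0) = 0.171 > 0 and g(1) = -1.216 < 0.
Binary case is linear: z₁(K₁−1)(1+β(K₂−1)) + z₂(K₂−1)(1+β(K₁−1)) = 0
⇒ β = [z₁(K₁−1)+z₂(K₂−1)] / [−(K₁−1)(K₂−1)] = 0.1709/1.7290 = 0.099
Then V = β·F = 0.0988·334 = 33.0 mol/h and L = F − V = 301.0 mol/h.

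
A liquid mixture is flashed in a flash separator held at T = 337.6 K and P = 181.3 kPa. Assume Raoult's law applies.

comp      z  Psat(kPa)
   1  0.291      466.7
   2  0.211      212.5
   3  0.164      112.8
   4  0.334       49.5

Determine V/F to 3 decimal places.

Raoult's law: Kᵢ = Pᵢˢᵃᵗ/P = Pᵢˢᵃᵗ/181.3.
  K_1 = 466.7/181.3 = 2.57419, K_2 = 212.5/181.3 = 1.17209, K_3 = 112.8/181.3 = 0.62217, K_4 = 49.5/181.3 = 0.27303
Material balance + equilibrium reduce to Σ zᵢ(Kᵢ−1)/(1+V/F(Kᵢ−1)) = 0.
g(0) = ΣzᵢKᵢ − 1 = 0.190 and g(1) = 1 − Σzᵢ/Kᵢ = -0.780, so a root lies in (0, 1).
Newton–Raphson from V/F = 0.46:
  V/F = 0.460: g = -0.1405, g' = -0.681 → V/F = 0.254
  V/F = 0.254: g = -0.0041, g' = -0.668 → V/F = 0.248
Converged at V/F = 0.248.

V/F = 0.248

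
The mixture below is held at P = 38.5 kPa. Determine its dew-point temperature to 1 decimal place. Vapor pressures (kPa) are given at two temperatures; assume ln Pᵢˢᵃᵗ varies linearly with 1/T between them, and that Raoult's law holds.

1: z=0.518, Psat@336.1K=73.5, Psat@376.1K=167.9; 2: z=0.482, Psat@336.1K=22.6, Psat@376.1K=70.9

Dew-point temperature: Σzᵢ·P/Pᵢˢᵃᵗ(T) = 1. Interpolate ln Pᵢˢᵃᵗ = aᵢ + bᵢ/T.
  T = 336.1 K: ΣzᵢP/Pᵢˢᵃᵗ = 1.0924
  T = 376.1 K: ΣzᵢP/Pᵢˢᵃᵗ = 0.3805
  T = 356.1 K: ΣzᵢP/Pᵢˢᵃᵗ = 0.6243
  T = 346.1 K: ΣzᵢP/Pᵢˢᵃᵗ = 0.8187
  T = 341.1 K: ΣzᵢP/Pᵢˢᵃᵗ = 0.9435
  T = 338.6 K: ΣzᵢP/Pᵢˢᵃᵗ = 1.0147
Interpolating between 338.6 K and 341.1 K gives T ≈ 339.1 K.

T = 339.1 K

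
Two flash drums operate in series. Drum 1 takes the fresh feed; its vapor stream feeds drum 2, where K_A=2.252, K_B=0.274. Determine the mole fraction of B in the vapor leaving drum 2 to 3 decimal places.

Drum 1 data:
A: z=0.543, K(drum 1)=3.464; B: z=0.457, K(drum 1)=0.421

Drum 1:
Material balance + equilibrium reduce to Σ zᵢ(Kᵢ−1)/(1+ψ₁(Kᵢ−1)) = 0.
g(0) = ΣzᵢKᵢ − 1 = 1.073 and g(1) = 1 − Σzᵢ/Kᵢ = -0.242, so a root lies in (0, 1).
Iterate (Newton) starting at ψ₁ = 0.5:
  ψ₁ = 0.500: g = 0.2270, g' = -0.965 → ψ₁ = 0.735
  ψ₁ = 0.735: g = 0.0152, g' = -0.882 → ψ₁ = 0.752
Converged at ψ₁ = 0.752.
Drum-1 compositions:
  A: x = 0.190, y = 0.659
  B: x = 0.810, y = 0.341
Drum-2 feed = drum-1 vapor: z₂ = (0.6591, 0.3409).
Drum 2:
Let ψ₂ = V/F and solve Σ zᵢ(Kᵢ−1)/(1+ψ₂(Kᵢ−1)) = 0.
g(0) = ΣzᵢKᵢ − 1 = 0.578 and g(1) = 1 − Σzᵢ/Kᵢ = -0.537, so a root lies in (0, 1).
Binary case is linear: z₁(K₁−1)(1+ψ₂(K₂−1)) + z₂(K₂−1)(1+ψ₂(K₁−1)) = 0
⇒ ψ₂ = [z₁(K₁−1)+z₂(K₂−1)] / [−(K₁−1)(K₂−1)] = 0.5777/0.9090 = 0.636
  A: x = 0.367, y = 0.827
  B: x = 0.633, y = 0.173

y_B (drum 2) = 0.173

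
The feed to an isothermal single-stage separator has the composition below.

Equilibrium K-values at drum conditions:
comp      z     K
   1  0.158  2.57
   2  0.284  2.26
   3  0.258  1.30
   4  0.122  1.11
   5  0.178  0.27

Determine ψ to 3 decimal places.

ψ = 0.862

Let ψ = V/F and solve Σ zᵢ(Kᵢ−1)/(1+ψ(Kᵢ−1)) = 0.
Check two-phase: ΣzᵢKᵢ = 1.567 > 1 and Σzᵢ/Kᵢ = 1.155 > 1, so g(0) = 0.567 > 0 and g(1) = -0.155 < 0.
Iterate (Newton) starting at ψ = 0.53:
  ψ = 0.530: g = 0.2175, g' = -0.549 → ψ = 0.926
  ψ = 0.926: g = -0.0621, g' = -1.080 → ψ = 0.869
  ψ = 0.869: g = -0.0056, g' = -0.897 → ψ = 0.862
Converged at ψ = 0.862.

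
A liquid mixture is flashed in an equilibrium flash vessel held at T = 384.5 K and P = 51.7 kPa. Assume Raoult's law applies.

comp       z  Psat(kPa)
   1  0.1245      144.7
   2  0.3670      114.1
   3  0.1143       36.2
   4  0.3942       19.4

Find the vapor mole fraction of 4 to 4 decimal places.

y_4 = 0.2138

Raoult's law: Kᵢ = Pᵢˢᵃᵗ/P = Pᵢˢᵃᵗ/51.7.
  K_1 = 144.7/51.7 = 2.798839, K_2 = 114.1/51.7 = 2.206963, K_3 = 36.2/51.7 = 0.700193, K_4 = 19.4/51.7 = 0.375242
Material balance + equilibrium reduce to Σ zᵢ(Kᵢ−1)/(1+ψ(Kᵢ−1)) = 0.
Check two-phase: ΣzᵢKᵢ = 1.3864 > 1 and Σzᵢ/Kᵢ = 1.4245 > 1, so g(0) = 0.3864 > 0 and g(1) = -0.4245 < 0.
Newton–Raphson from ψ = 0.5:
  ψ = 0.5000: g = -0.00432, g' = -0.6592 → ψ = 0.4934
Converged at ψ = 0.4934.
Compositions from xᵢ = zᵢ/(1+ψ(Kᵢ−1)), yᵢ = Kᵢxᵢ:
  1: x = 0.0660, y = 0.1846
  2: x = 0.2300, y = 0.5076
  3: x = 0.1341, y = 0.0939
  4: x = 0.5699, y = 0.2138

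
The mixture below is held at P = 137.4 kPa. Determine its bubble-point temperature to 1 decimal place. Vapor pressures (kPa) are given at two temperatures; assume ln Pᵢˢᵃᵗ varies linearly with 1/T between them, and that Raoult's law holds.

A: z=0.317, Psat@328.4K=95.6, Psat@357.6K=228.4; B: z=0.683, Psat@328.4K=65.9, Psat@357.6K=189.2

T = 345.7 K

Bubble-point temperature: ΣzᵢPᵢˢᵃᵗ(T) = P. Interpolate ln Pᵢˢᵃᵗ = aᵢ + bᵢ/T.
  T = 328.4 K: ΣzᵢPᵢˢᵃᵗ = 75.31 kPa
  T = 357.6 K: ΣzᵢPᵢˢᵃᵗ = 201.63 kPa
  T = 343.0 K: ΣzᵢPᵢˢᵃᵗ = 125.71 kPa
  T = 350.3 K: ΣzᵢPᵢˢᵃᵗ = 159.96 kPa
  T = 346.6 K: ΣzᵢPᵢˢᵃᵗ = 141.74 kPa
  T = 344.8 K: ΣzᵢPᵢˢᵃᵗ = 133.53 kPa
  T = 345.7 K: ΣzᵢPᵢˢᵃᵗ = 137.59 kPa
Interpolating between 344.8 K and 345.7 K gives T ≈ 345.7 K.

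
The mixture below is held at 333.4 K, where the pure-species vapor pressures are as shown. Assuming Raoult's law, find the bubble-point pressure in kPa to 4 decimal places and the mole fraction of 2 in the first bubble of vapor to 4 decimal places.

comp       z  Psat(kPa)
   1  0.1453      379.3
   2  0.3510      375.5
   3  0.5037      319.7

Pbub = 347.9457 kPa, y_2 = 0.3788

At the bubble point ψ → 0, so ΣzᵢKᵢ = 1 with Kᵢ = Pᵢˢᵃᵗ/P ⇒ P = ΣzᵢPᵢˢᵃᵗ.
P = 0.1453·379.3 + 0.3510·375.5 + 0.5037·319.7 = 347.9457 kPa
yᵢ = zᵢPᵢˢᵃᵗ/P ⇒ y_2 = 0.3510·375.5/347.9457 = 0.3788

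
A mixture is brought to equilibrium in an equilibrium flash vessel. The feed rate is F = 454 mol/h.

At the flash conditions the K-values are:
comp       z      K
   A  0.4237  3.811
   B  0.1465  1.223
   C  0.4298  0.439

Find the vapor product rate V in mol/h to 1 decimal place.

Rachford–Rice: g(ψ) = Σ zᵢ(Kᵢ−1)/(1+ψ(Kᵢ−1)) = 0.
Feasibility: ΣzᵢKᵢ = 1.9826, Σzᵢ/Kᵢ = 1.2100 — both > 1, two phases present.
Newton–Raphson from ψ = 0.6:
  ψ = 0.6000: g = 0.10868, g' = -0.7769 → ψ = 0.7399
  ψ = 0.7399: g = 0.00254, g' = -0.7537 → ψ = 0.7433
Converged at ψ = 0.7433.
Then V = ψ·F = 0.7433·454 = 337.4 mol/h and L = F − V = 116.6 mol/h.

V = 337.4 mol/h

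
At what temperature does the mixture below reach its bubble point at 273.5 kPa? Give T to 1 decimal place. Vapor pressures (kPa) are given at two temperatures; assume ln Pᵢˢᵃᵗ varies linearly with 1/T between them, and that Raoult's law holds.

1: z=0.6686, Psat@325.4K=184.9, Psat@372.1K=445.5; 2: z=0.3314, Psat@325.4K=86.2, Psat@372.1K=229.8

T = 354.4 K

Bubble-point temperature: ΣzᵢPᵢˢᵃᵗ(T) = P. Interpolate ln Pᵢˢᵃᵗ = aᵢ + bᵢ/T.
  T = 325.4 K: ΣzᵢPᵢˢᵃᵗ = 152.19 kPa
  T = 372.1 K: ΣzᵢPᵢˢᵃᵗ = 374.02 kPa
  T = 348.8 K: ΣzᵢPᵢˢᵃᵗ = 246.06 kPa
  T = 360.5 K: ΣzᵢPᵢˢᵃᵗ = 305.69 kPa
  T = 354.6 K: ΣzᵢPᵢˢᵃᵗ = 274.49 kPa
  T = 351.7 K: ΣzᵢPᵢˢᵃᵗ = 260.00 kPa
Interpolating between 351.7 K and 354.6 K gives T ≈ 354.4 K.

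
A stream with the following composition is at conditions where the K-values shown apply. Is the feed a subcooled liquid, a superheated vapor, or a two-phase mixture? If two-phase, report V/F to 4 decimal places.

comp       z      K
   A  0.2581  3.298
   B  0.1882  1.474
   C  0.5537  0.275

two-phase, V/F = 0.2173

ΣzᵢKᵢ = 1.2809; Σzᵢ/Kᵢ = 2.2194.
Both exceed 1, so a two-phase solution exists.
Newton iteration, ψ⁰ = 0.48:
  ψ = 0.4800: g = -0.26099, g' = -1.0209 → ψ = 0.2243
  ψ = 0.2243: g = -0.00742, g' = -1.0430 → ψ = 0.2172
  ψ = 0.2172: g = 0.00003, g' = -1.0512 → ψ = 0.2173
Converged at ψ = 0.2173.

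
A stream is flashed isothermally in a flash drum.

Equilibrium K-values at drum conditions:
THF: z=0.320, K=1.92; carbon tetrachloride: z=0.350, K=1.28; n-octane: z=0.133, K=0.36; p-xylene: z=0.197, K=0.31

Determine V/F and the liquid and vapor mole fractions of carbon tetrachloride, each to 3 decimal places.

Rachford–Rice: g(V/F) = Σ zᵢ(Kᵢ−1)/(1+V/F(Kᵢ−1)) = 0.
g(0) = ΣzᵢKᵢ − 1 = 0.171 and g(1) = 1 − Σzᵢ/Kᵢ = -0.445, so a root lies in (0, 1).
Newton iteration, V/F⁰ = 0.56:
  V/F = 0.560: g = -0.0752, g' = -0.520 → V/F = 0.415
  V/F = 0.415: g = -0.0057, g' = -0.449 → V/F = 0.403
Converged at V/F = 0.403.
Compositions from xᵢ = zᵢ/(1+V/F(Kᵢ−1)), yᵢ = Kᵢxᵢ:
  THF: x = 0.234, y = 0.448
  carbon tetrachloride: x = 0.315, y = 0.403
  n-octane: x = 0.179, y = 0.065
  p-xylene: x = 0.273, y = 0.085

V/F = 0.403, x_carbon tetrachloride = 0.315, y_carbon tetrachloride = 0.403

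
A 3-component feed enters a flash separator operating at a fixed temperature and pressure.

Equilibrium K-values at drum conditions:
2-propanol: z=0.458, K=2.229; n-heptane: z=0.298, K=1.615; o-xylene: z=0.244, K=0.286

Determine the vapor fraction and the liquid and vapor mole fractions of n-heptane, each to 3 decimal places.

ψ = 0.800, x_n-heptane = 0.200, y_n-heptane = 0.323

Iterate (Newton) starting at ψ = 0.5:
  ψ = 0.500: g = 0.2179, g' = -0.632 → ψ = 0.845
  ψ = 0.845: g = -0.0421, g' = -1.005 → ψ = 0.803
  ψ = 0.803: g = -0.0021, g' = -0.909 → ψ = 0.800
Converged at ψ = 0.800.
Compositions from xᵢ = zᵢ/(1+ψ(Kᵢ−1)), yᵢ = Kᵢxᵢ:
  2-propanol: x = 0.231, y = 0.515
  n-heptane: x = 0.200, y = 0.323
  o-xylene: x = 0.569, y = 0.163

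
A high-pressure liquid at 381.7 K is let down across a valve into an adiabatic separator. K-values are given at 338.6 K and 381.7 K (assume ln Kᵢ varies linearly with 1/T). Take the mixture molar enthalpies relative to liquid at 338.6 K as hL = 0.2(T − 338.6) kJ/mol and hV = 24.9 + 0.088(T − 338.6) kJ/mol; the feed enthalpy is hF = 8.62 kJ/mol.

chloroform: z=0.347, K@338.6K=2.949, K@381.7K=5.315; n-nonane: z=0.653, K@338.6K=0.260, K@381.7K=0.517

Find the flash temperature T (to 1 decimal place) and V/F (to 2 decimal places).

Adiabatic flash: solve Rachford–Rice at each trial T, then check hF = ψ·hV(T) + (1−ψ)·hL(T).
  T = 338.6 K: K = (2.949, 0.260), RR gives ψ = 0.134, H_out = 3.333 kJ/mol
  T = 381.7 K: K = (5.315, 0.517), RR gives ψ = 0.567, H_out = 20.003 kJ/mol
  T = 360.1 K: K = (4.027, 0.374), RR gives ψ = 0.339, H_out = 11.914 kJ/mol
  T = 349.4 K: K = (3.465, 0.314), RR gives ψ = 0.241, H_out = 7.865 kJ/mol
  T = 354.8 K: K = (3.742, 0.343), RR gives ψ = 0.290, H_out = 9.941 kJ/mol
  T = 352.1 K: K = (3.602, 0.328), RR gives ψ = 0.266, H_out = 8.914 kJ/mol
  T = 350.8 K: K = (3.536, 0.321), RR gives ψ = 0.254, H_out = 8.412 kJ/mol
Linear interpolation between T = 350.8 (H_out = 8.412) and T = 352.1 (H_out = 8.914) on hF = 8.62 gives T ≈ 351.3 K, at which ψ = 0.26.

T = 351.3 K, V/F = 0.26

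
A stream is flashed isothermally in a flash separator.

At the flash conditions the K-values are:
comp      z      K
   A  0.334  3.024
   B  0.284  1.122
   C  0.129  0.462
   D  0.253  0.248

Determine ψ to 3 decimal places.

Rachford–Rice: g(ψ) = Σ zᵢ(Kᵢ−1)/(1+ψ(Kᵢ−1)) = 0.
g(0) = ΣzᵢKᵢ − 1 = 0.451 and g(1) = 1 − Σzᵢ/Kᵢ = -0.663, so a root lies in (0, 1).
Newton–Raphson from ψ = 0.5:
  ψ = 0.500: g = -0.0312, g' = -0.779 → ψ = 0.460
Converged at ψ = 0.460.

ψ = 0.460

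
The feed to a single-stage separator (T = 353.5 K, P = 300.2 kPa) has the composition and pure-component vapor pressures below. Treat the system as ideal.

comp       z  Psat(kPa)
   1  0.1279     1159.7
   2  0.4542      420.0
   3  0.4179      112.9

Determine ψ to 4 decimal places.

ψ = 0.3644

Raoult's law: Kᵢ = Pᵢˢᵃᵗ/P = Pᵢˢᵃᵗ/300.2.
  K_1 = 1159.7/300.2 = 3.863091, K_2 = 420.0/300.2 = 1.399067, K_3 = 112.9/300.2 = 0.376083
Newton–Raphson from ψ = 0.56:
  ψ = 0.5600: g = -0.11195, g' = -0.5873 → ψ = 0.3694
  ψ = 0.3694: g = -0.00289, g' = -0.5773 → ψ = 0.3644
Converged at ψ = 0.3644.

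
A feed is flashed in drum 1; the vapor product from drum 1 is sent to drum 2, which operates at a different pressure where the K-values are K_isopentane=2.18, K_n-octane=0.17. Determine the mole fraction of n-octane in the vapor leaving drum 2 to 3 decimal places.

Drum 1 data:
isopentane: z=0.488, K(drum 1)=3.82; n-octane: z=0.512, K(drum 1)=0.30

Drum 1:
Binary case is linear: z₁(K₁−1)(1+ψ₁(K₂−1)) + z₂(K₂−1)(1+ψ₁(K₁−1)) = 0
⇒ ψ₁ = [z₁(K₁−1)+z₂(K₂−1)] / [−(K₁−1)(K₂−1)] = 1.0178/1.9740 = 0.516
Drum-1 compositions:
  isopentane: x = 0.199, y = 0.760
  n-octane: x = 0.801, y = 0.240
Drum-2 feed = drum-1 vapor: z₂ = (0.7597, 0.2403).
Drum 2:
Binary case is linear: z₁(K₁−1)(1+ψ₂(K₂−1)) + z₂(K₂−1)(1+ψ₂(K₁−1)) = 0
⇒ ψ₂ = [z₁(K₁−1)+z₂(K₂−1)] / [−(K₁−1)(K₂−1)] = 0.6969/0.9794 = 0.712
  isopentane: x = 0.413, y = 0.900
  n-octane: x = 0.587, y = 0.100

y_n-octane (drum 2) = 0.100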